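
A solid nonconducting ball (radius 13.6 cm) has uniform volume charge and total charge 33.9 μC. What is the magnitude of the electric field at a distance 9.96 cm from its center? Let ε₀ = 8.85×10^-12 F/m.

By spherical symmetry E is radial; choose a Gaussian sphere of radius r = 9.96 cm (r < R).
Only the charge within r is enclosed: Q_enc = Q·(r/R)³ = (33.9 μC)·(9.96 cm/13.6 cm)³ = 1.332×10^-5 C.
Gauss's law: E·4πr² = Q_enc/ε₀.
E = |Q_enc|/(4πε₀r²) = (1.332e-5)/(4π·8.85×10^-12·(0.0996)²) = 1.21e7 N/C.

|E| = 1.21e7 N/C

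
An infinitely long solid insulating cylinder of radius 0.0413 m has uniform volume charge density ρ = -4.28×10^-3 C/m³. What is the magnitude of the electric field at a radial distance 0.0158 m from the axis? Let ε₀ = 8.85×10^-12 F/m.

Coaxial Gaussian cylinder, radius r = 0.0158 m, length L (r < R).
Enclosed charge per unit length: λ_enc = ρ·πr² = (-4.28e-3)π(0.0158)² = -3.357×10^-6 C/m.
By Gauss's law (flux through the curved wall only), E·2πrL = λ_enc L/ε₀.
E = |λ_enc|/(2πε₀r) = (3.357×10^-6)/(2π·8.85×10^-12·0.0158) = 3.82×10^6 N/C.

E = 3.82×10^6 N/C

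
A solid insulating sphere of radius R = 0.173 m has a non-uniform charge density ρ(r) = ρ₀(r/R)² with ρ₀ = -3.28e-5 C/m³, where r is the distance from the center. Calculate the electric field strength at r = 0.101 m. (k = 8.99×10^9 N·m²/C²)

Use a concentric Gaussian sphere at r = 0.101 m (r < R).
Integrate the density: Q_enc = 4π ∫₀^r ρ₀(r'/R)^2 r'² dr' = 4πρ₀ r^5/(5·R²) = -2.895×10^-8 C.
Applying ∮E·dA = Q_enc/ε₀ with Φ = E(4πr²):
E = k|Q_enc|/r² = (8.99×10^9)(2.895×10^-8)/(0.101)² = 2.55×10^4 N/C.

|E| = 2.55×10^4 V/m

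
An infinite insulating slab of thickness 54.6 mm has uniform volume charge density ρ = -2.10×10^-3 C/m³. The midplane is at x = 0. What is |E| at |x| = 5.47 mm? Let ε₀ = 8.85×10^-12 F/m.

By symmetry E is perpendicular to the slab. A Gaussian pillbox from −5.47 mm to +5.47 mm (face area A) lies entirely within the slab.
Q_enc = ρ·(2x)·A and flux = 2EA, so 2EA = 2ρxA/ε₀ ⇒ E = |ρ|x/ε₀.
E = (2.10e-3)(0.00547)/(8.85×10^-12) = 1.30×10^6 N/C.

E = 1.30e6 N/C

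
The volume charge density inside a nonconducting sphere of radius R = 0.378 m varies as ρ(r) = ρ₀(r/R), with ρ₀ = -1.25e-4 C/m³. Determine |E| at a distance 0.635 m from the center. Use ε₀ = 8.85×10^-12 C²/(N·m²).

|E| ≈ 4.73×10^5 N/C

Take a concentric spherical Gaussian surface of radius r = 0.635 m (r > R, all charge enclosed).
Q_enc = 4π ∫₀^R ρ₀(r'/R)^1 r'² dr' = 4πρ₀R³/4 = -2.121e-5 C.
Gauss's law: E·4πr² = Q_enc/ε₀.
E = |Q_enc|/(4πε₀r²) = (2.121×10^-5)/(4π·8.85×10^-12·(0.635)²) = 4.73×10^5 N/C.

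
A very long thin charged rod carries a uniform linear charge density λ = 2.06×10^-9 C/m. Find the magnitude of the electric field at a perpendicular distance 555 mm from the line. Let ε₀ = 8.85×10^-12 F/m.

E ≈ 66.7 N/C

By cylindrical symmetry E is radial; use a coaxial Gaussian cylinder of radius 555 mm and length L.
Q_enc = λL, so λ_enc = 2.06e-9 C/m.
Gauss's law: E·2πrL = λ_enc L/ε₀.
E = |λ_enc|/(2πε₀r) = (2.06×10^-9)/(2π·8.85×10^-12·0.555) = 66.7 N/C.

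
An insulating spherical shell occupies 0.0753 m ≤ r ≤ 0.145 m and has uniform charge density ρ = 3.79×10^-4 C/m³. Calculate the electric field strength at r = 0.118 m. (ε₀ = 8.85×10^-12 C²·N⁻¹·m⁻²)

1.25×10^6 V/m

Take a concentric spherical Gaussian surface of radius r = 0.118 m (within the shell material, 0.0753 m < r < 0.145 m).
Enclosed charge is the volume from a to r: Q_enc = (4π/3)ρ(r³ − a³) = 1.931×10^-6 C.
Gauss's law: E·4πr² = Q_enc/ε₀.
E = |Q_enc|/(4πε₀r²) = (1.931e-6)/(4π·8.85×10^-12·(0.118)²) = 1.25e6 N/C.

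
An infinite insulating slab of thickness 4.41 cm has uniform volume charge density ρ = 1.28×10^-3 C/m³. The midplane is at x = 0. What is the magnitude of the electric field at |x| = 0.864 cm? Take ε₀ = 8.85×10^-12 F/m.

By symmetry E is perpendicular to the slab. A Gaussian pillbox from −0.864 cm to +0.864 cm (face area A) lies entirely within the slab.
Q_enc = ρ·(2x)·A and flux = 2EA, so 2EA = 2ρxA/ε₀ ⇒ E = |ρ|x/ε₀.
E = (1.28×10^-3)(0.00864)/(8.85×10^-12) = 1.25×10^6 N/C.

E = 1.25×10^6 V/m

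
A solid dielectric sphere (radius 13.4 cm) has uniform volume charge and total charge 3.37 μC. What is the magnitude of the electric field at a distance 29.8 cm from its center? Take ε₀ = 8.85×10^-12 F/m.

Symmetry ⇒ E = E(r) r̂. Gaussian sphere of radius r = 29.8 cm (r > R, so the entire charge is enclosed).
Q_enc = 3.37 μC = 3.37×10^-6 C.
Applying ∮E·dA = Q_enc/ε₀ with Φ = E(4πr²):
E = |Q_enc|/(4πε₀r²) = (3.37e-6)/(4π·8.85×10^-12·(0.298)²) = 3.41e5 N/C.

|E| = 3.41×10^5 V/m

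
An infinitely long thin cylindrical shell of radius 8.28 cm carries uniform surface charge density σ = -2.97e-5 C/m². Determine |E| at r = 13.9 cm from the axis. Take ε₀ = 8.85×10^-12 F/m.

2.00e6 N/C

By cylindrical symmetry E is radial; use a coaxial Gaussian cylinder of radius 13.9 cm and length L (r > 8.28 cm).
The whole shell is enclosed: λ_enc = σ·2πR = (-2.97e-5)·2π·(0.0828) = -1.545×10^-5 C/m.
Applying ∮E·dA = Q_enc/ε₀ with the end caps contributing no flux:
E = |λ_enc|/(2πε₀r) = (1.545×10^-5)/(2π·8.85×10^-12·0.139) = 2.00×10^6 N/C.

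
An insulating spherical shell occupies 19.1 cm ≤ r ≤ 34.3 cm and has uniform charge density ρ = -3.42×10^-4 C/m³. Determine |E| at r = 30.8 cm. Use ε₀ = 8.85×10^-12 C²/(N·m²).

|E| = 3.02×10^6 N/C

Symmetry ⇒ E = E(r) r̂. Gaussian sphere of radius r = 30.8 cm (within the shell material, 19.1 cm < r < 34.3 cm).
Only the shell between 19.1 cm and r is enclosed: Q_enc = ρ·(4π/3)(r³ − a³) = (-3.42×10^-4)·(4π/3)·((0.308)³ − (0.191)³) = -3.187×10^-5 C.
Gauss's law: E·4πr² = Q_enc/ε₀.
E = |Q_enc|/(4πε₀r²) = (3.187e-5)/(4π·8.85×10^-12·(0.308)²) = 3.02e6 N/C.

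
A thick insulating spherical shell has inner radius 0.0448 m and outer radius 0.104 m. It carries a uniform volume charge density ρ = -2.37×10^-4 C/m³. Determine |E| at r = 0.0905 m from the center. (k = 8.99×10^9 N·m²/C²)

Symmetry ⇒ E = E(r) r̂. Gaussian sphere of radius r = 0.0905 m (within the shell material, 0.0448 m < r < 0.104 m).
Only the shell between 0.0448 m and r is enclosed: Q_enc = ρ·(4π/3)(r³ − a³) = (-2.37×10^-4)·(4π/3)·((0.0905)³ − (0.0448)³) = -6.466e-7 C.
Since E is radial and uniform over the Gaussian sphere, Φ = E·4πr² = Q_enc/ε₀.
E = k|Q_enc|/r² = (8.99×10^9)(6.466e-7)/(0.0905)² = 7.10×10^5 N/C.

|E| ≈ 7.10×10^5 N/C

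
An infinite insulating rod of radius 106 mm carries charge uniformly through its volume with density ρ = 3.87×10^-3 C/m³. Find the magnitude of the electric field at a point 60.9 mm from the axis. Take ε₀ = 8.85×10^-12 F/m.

E ≈ 1.33×10^7 N/C

Choose a coaxial cylinder of radius r = 60.9 mm (arbitrary length L) as the Gaussian surface (r < R).
Charge inside radius r per length L is ρ·πr²·L, so λ_enc = ρπr² = 4.509×10^-5 C/m.
Applying ∮E·dA = Q_enc/ε₀ with the end caps contributing no flux:
E = |λ_enc|/(2πε₀r) = (4.509×10^-5)/(2π·8.85×10^-12·0.0609) = 1.33×10^7 N/C.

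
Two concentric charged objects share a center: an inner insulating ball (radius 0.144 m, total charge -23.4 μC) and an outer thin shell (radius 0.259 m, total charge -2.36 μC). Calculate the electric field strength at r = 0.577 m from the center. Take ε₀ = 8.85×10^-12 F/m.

Symmetry ⇒ E = E(r) r̂. Gaussian sphere of radius r = 0.577 m (r > 0.259 m, enclosing both).
Q_enc = (-23.4 μC) + (-2.36 μC) = -2.576×10^-5 C.
By Gauss's law, ∮E·dA = E·4πr² = Q_enc/ε₀.
E = |Q_enc|/(4πε₀r²) = (2.576×10^-5)/(4π·8.85×10^-12·(0.577)²) = 6.96e5 N/C.

|E| = 6.96e5 N/C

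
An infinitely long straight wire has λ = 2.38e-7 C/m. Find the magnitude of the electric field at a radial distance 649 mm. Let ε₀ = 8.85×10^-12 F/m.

Take a coaxial cylindrical Gaussian surface of radius r = 649 mm and length L.
Q_enc = λL, so λ_enc = 2.38×10^-7 C/m.
By Gauss's law (flux through the curved wall only), E·2πrL = λ_enc L/ε₀.
E = |λ_enc|/(2πε₀r) = (2.38e-7)/(2π·8.85×10^-12·0.649) = 6.59e3 N/C.

6.59×10^3 N/C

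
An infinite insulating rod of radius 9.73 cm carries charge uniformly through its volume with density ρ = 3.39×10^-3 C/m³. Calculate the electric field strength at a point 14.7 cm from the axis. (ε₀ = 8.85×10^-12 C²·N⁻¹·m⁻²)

Take a coaxial cylindrical Gaussian surface of radius r = 14.7 cm and length L (r > 9.73 cm, full cross-section enclosed).
λ_enc = ρ·πR² = (3.39×10^-3)π(0.0973)² = 1.008×10^-4 C/m.
Since E is radial and uniform over the curved surface, Φ = E·2πrL = Q_enc/ε₀ = λ_enc L/ε₀.
E = |λ_enc|/(2πε₀r) = (1.008×10^-4)/(2π·8.85×10^-12·0.147) = 1.23×10^7 N/C.

1.23e7 V/m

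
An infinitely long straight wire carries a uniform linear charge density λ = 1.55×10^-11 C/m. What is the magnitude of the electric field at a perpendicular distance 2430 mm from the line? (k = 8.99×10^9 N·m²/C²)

E = 0.115 N/C

Choose a coaxial cylinder of radius r = 2430 mm (arbitrary length L) as the Gaussian surface.
Q_enc = λL, so λ_enc = 1.55×10^-11 C/m.
Since E is radial and uniform over the curved surface, Φ = E·2πrL = Q_enc/ε₀ = λ_enc L/ε₀.
E = 2k|λ_enc|/r = 2(8.99×10^9)(1.55e-11)/(2.43) = 0.115 N/C.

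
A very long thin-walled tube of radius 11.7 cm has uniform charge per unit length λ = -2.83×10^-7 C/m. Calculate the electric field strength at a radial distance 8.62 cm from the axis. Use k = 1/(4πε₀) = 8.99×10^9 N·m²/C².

By cylindrical symmetry E is radial; use a coaxial Gaussian cylinder of radius 8.62 cm and length L (r < 11.7 cm, inside the shell).
No charge is enclosed, so Gauss's law gives E·2πrL = 0 ⇒ E = 0.

|E| = 0 N/C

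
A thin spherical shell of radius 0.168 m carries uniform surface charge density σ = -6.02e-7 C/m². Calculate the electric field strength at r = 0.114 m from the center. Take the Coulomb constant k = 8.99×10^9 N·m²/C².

E = 0 (no enclosed charge)

Take a concentric spherical Gaussian surface of radius r = 0.114 m (inside the shell, r < 0.168 m).
No charge lies within this surface, so Q_enc = 0 and Gauss's law gives E·4πr² = 0 ⇒ E = 0.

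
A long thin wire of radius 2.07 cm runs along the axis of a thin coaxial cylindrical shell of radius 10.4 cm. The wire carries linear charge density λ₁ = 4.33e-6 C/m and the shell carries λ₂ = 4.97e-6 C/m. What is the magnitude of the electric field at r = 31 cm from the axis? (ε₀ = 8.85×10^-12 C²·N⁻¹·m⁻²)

|E| = 5.40e5 V/m

Take a coaxial cylindrical Gaussian surface of radius r = 31 cm and length L (r > 10.4 cm, enclosing both).
λ_enc = λ₁ + λ₂ = (4.33e-6) + (4.97e-6) = 9.30×10^-6 C/m.
Since E is radial and uniform over the curved surface, Φ = E·2πrL = Q_enc/ε₀ = λ_enc L/ε₀.
E = |λ_enc|/(2πε₀r) = (9.30×10^-6)/(2π·8.85×10^-12·0.31) = 5.40×10^5 N/C.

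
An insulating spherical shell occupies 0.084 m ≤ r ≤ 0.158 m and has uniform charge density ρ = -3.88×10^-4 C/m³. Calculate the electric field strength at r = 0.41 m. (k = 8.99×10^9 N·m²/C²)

Use a concentric Gaussian sphere at r = 0.41 m (r > 0.158 m, enclosing the whole shell).
Q_enc = ρ·(4π/3)(b³ − a³) = (-3.88×10^-4)·(4π/3)·((0.158)³ − (0.084)³) = -5.447×10^-6 C.
Gauss's law: E·4πr² = Q_enc/ε₀.
E = k|Q_enc|/r² = (8.99×10^9)(5.447×10^-6)/(0.41)² = 2.91e5 N/C.

E = 2.91×10^5 N/C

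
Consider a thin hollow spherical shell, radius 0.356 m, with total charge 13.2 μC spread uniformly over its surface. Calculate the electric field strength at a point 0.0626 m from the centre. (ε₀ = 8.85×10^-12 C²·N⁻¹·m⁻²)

Take a concentric spherical Gaussian surface of radius r = 0.0626 m (inside the shell, r < 0.356 m).
All the charge is outside the Gaussian surface: Q_enc = 0, hence E = 0 everywhere inside the shell.

E = 0 (no enclosed charge)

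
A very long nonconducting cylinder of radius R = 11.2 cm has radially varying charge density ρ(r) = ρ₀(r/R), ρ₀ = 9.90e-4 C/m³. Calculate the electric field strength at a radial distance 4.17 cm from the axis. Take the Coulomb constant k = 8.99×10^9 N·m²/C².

Take a coaxial cylindrical Gaussian surface of radius r = 4.17 cm and length L (r < R).
λ_enc = ∫₀^r ρ(r')·2πr' dr' = (2πρ₀/R)·r^3/3 = 1.342×10^-6 C/m.
Since E is radial and uniform over the curved surface, Φ = E·2πrL = Q_enc/ε₀ = λ_enc L/ε₀.
E = 2k|λ_enc|/r = 2(8.99×10^9)(1.342e-6)/(0.0417) = 5.79e5 N/C.

E ≈ 5.79e5 N/C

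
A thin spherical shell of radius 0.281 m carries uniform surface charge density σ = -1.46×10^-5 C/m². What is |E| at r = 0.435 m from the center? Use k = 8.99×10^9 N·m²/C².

6.88×10^5 N/C

Take a concentric spherical Gaussian surface of radius r = 0.435 m (r > 0.281 m).
The entire shell is enclosed: Q_enc = σ·4πR² = (-1.46×10^-5)·4π·(0.281)² = -1.449×10^-5 C.
Gauss's law: E·4πr² = Q_enc/ε₀.
E = k|Q_enc|/r² = (8.99×10^9)(1.449×10^-5)/(0.435)² = 6.88×10^5 N/C.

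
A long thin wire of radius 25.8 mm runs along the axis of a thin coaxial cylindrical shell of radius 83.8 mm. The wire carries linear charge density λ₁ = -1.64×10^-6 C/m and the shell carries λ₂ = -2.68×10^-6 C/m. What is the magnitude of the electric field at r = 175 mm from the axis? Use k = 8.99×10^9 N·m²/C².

E = 4.44e5 N/C

Coaxial Gaussian cylinder, radius r = 175 mm, length L (r > 83.8 mm, enclosing both).
λ_enc = λ₁ + λ₂ = (-1.64×10^-6) + (-2.68e-6) = -4.32×10^-6 C/m.
Applying ∮E·dA = Q_enc/ε₀ with the end caps contributing no flux:
E = 2k|λ_enc|/r = 2(8.99×10^9)(4.32×10^-6)/(0.175) = 4.44×10^5 N/C.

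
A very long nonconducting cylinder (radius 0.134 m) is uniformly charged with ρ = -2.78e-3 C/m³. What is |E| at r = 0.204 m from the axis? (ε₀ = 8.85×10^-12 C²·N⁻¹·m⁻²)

Coaxial Gaussian cylinder, radius r = 0.204 m, length L (r > 0.134 m, full cross-section enclosed).
λ_enc = ρ·πR² = (-2.78×10^-3)π(0.134)² = -1.568×10^-4 C/m.
By Gauss's law (flux through the curved wall only), E·2πrL = λ_enc L/ε₀.
E = |λ_enc|/(2πε₀r) = (1.568×10^-4)/(2π·8.85×10^-12·0.204) = 1.38×10^7 N/C.

E ≈ 1.38e7 N/C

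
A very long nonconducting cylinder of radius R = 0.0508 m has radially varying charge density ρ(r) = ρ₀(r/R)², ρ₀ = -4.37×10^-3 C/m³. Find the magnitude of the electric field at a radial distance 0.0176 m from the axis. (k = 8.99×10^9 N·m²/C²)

E ≈ 2.61e5 N/C

Coaxial Gaussian cylinder, radius r = 0.0176 m, length L (r < R).
Integrating ρ over the cross-section to radius r: λ_enc = (2πρ₀/R²) ∫₀^r r'^3 dr' = 2πρ₀ r^4/(4·R²) = -2.552×10^-7 C/m.
Applying ∮E·dA = Q_enc/ε₀ with the end caps contributing no flux:
E = 2k|λ_enc|/r = 2(8.99×10^9)(2.552×10^-7)/(0.0176) = 2.61e5 N/C.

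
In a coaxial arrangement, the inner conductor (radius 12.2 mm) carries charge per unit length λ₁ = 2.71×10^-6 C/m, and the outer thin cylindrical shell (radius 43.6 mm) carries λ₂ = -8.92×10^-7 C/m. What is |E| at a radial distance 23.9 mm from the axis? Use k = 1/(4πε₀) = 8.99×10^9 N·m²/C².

Choose a coaxial cylinder of radius r = 23.9 mm (arbitrary length L) as the Gaussian surface (between the conductors, 12.2 mm < r < 43.6 mm).
The shell at 43.6 mm lies outside the Gaussian surface, so λ_enc = λ₁ = 2.71×10^-6 C/m.
Applying ∮E·dA = Q_enc/ε₀ with the end caps contributing no flux:
E = 2k|λ_enc|/r = 2(8.99×10^9)(2.71e-6)/(0.0239) = 2.04×10^6 N/C.

E ≈ 2.04e6 V/m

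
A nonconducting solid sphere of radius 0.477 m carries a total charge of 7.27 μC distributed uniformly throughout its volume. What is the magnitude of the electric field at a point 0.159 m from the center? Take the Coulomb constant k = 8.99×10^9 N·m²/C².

By spherical symmetry E is radial; choose a Gaussian sphere of radius r = 0.159 m (r < R).
For a uniform sphere the enclosed fraction is (r/R)³, so Q_enc = (7.27 μC)(0.159/0.477)³ = 2.693×10^-7 C.
Since E is radial and uniform over the Gaussian sphere, Φ = E·4πr² = Q_enc/ε₀.
E = k|Q_enc|/r² = (8.99×10^9)(2.693×10^-7)/(0.159)² = 9.57×10^4 N/C.

E ≈ 9.57×10^4 N/C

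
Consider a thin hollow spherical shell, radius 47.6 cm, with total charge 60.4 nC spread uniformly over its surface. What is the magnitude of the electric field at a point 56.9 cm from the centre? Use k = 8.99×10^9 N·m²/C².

|E| = 1.68×10^3 V/m

By spherical symmetry E is radial; choose a Gaussian sphere of radius r = 56.9 cm (r > 47.6 cm).
The entire shell is enclosed: Q_enc = 6.04×10^-8 C.
Gauss's law: E·4πr² = Q_enc/ε₀.
E = k|Q_enc|/r² = (8.99×10^9)(6.04×10^-8)/(0.569)² = 1.68×10^3 N/C.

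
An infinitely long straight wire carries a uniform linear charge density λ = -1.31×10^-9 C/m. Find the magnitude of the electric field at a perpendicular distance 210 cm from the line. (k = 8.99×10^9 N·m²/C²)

E = 11.2 N/C

Take a coaxial cylindrical Gaussian surface of radius r = 210 cm and length L.
Q_enc = λL, so λ_enc = -1.31e-9 C/m.
Gauss's law: E·2πrL = λ_enc L/ε₀.
E = 2k|λ_enc|/r = 2(8.99×10^9)(1.31×10^-9)/(2.1) = 11.2 N/C.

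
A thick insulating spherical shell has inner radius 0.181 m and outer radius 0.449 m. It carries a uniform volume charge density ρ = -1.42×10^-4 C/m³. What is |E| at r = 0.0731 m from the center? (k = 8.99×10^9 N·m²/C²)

Take a concentric spherical Gaussian surface of radius r = 0.0731 m (r < 0.181 m, inside the empty cavity).
No charge is enclosed, so by Gauss's law E·4πr² = 0 ⇒ E = 0.

E = 0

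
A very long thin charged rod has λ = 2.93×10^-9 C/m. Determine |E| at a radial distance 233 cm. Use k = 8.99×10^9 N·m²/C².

|E| ≈ 22.6 N/C

Coaxial Gaussian cylinder, radius r = 233 cm, length L.
Q_enc = λL, so λ_enc = 2.93e-9 C/m.
Applying ∮E·dA = Q_enc/ε₀ with the end caps contributing no flux:
E = 2k|λ_enc|/r = 2(8.99×10^9)(2.93×10^-9)/(2.33) = 22.6 N/C.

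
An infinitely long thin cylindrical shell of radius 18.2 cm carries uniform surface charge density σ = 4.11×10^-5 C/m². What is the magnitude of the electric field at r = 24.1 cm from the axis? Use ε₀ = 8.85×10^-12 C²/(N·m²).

|E| = 3.51×10^6 N/C

Choose a coaxial cylinder of radius r = 24.1 cm (arbitrary length L) as the Gaussian surface (r > 18.2 cm).
The whole shell is enclosed: λ_enc = σ·2πR = (4.11×10^-5)·2π·(0.182) = 4.70×10^-5 C/m.
By Gauss's law (flux through the curved wall only), E·2πrL = λ_enc L/ε₀.
E = |λ_enc|/(2πε₀r) = (4.70×10^-5)/(2π·8.85×10^-12·0.241) = 3.51e6 N/C.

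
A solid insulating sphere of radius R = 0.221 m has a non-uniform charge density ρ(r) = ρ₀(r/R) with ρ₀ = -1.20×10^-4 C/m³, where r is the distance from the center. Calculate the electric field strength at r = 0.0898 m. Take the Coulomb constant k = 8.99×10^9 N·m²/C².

Use a concentric Gaussian sphere at r = 0.0898 m (r < R).
Integrate the density: Q_enc = 4π ∫₀^r ρ₀(r'/R)^1 r'² dr' = 4πρ₀ r^4/(4·R) = -1.109×10^-7 C.
Applying ∮E·dA = Q_enc/ε₀ with Φ = E(4πr²):
E = k|Q_enc|/r² = (8.99×10^9)(1.109×10^-7)/(0.0898)² = 1.24e5 N/C.

|E| ≈ 1.24e5 N/C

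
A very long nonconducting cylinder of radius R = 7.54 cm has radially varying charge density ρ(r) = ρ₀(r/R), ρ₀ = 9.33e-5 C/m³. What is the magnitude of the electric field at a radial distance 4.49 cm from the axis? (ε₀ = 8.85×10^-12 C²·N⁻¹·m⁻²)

E = 9.40e4 N/C

Take a coaxial cylindrical Gaussian surface of radius r = 4.49 cm and length L (r < R).
Integrating ρ over the cross-section to radius r: λ_enc = (2πρ₀/R) ∫₀^r r'^2 dr' = 2πρ₀ r^3/(3·R) = 2.346×10^-7 C/m.
Gauss's law: E·2πrL = λ_enc L/ε₀.
E = |λ_enc|/(2πε₀r) = (2.346×10^-7)/(2π·8.85×10^-12·0.0449) = 9.40×10^4 N/C.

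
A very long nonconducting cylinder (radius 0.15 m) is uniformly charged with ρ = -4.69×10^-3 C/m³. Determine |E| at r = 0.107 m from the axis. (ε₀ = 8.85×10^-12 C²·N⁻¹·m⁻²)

By cylindrical symmetry E is radial; use a coaxial Gaussian cylinder of radius 0.107 m and length L (r < R).
Enclosed charge per unit length: λ_enc = ρ·πr² = (-4.69e-3)π(0.107)² = -1.687×10^-4 C/m.
Since E is radial and uniform over the curved surface, Φ = E·2πrL = Q_enc/ε₀ = λ_enc L/ε₀.
E = |λ_enc|/(2πε₀r) = (1.687e-4)/(2π·8.85×10^-12·0.107) = 2.84×10^7 N/C.

2.84×10^7 N/C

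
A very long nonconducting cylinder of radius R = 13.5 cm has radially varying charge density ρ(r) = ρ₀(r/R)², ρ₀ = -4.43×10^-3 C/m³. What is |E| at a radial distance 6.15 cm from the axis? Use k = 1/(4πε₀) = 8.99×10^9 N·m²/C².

1.60e6 N/C

By cylindrical symmetry E is radial; use a coaxial Gaussian cylinder of radius 6.15 cm and length L (r < R).
λ_enc = ∫₀^r ρ(r')·2πr' dr' = (2πρ₀/R²)·r^4/4 = -5.462×10^-6 C/m.
By Gauss's law (flux through the curved wall only), E·2πrL = λ_enc L/ε₀.
E = 2k|λ_enc|/r = 2(8.99×10^9)(5.462e-6)/(0.0615) = 1.60e6 N/C.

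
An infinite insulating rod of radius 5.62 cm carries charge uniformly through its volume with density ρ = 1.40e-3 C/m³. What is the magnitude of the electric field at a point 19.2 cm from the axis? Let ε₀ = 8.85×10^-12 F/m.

E ≈ 1.30×10^6 N/C

Coaxial Gaussian cylinder, radius r = 19.2 cm, length L (r > 5.62 cm, full cross-section enclosed).
λ_enc = ρ·πR² = (1.40×10^-3)π(0.0562)² = 1.389×10^-5 C/m.
Since E is radial and uniform over the curved surface, Φ = E·2πrL = Q_enc/ε₀ = λ_enc L/ε₀.
E = |λ_enc|/(2πε₀r) = (1.389×10^-5)/(2π·8.85×10^-12·0.192) = 1.30e6 N/C.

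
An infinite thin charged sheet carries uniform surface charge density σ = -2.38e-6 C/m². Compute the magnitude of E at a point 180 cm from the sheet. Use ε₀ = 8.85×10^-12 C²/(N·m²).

Choose a cylindrical pillbox piercing the sheet, end faces (area A) parallel to it.
Flux Φ = 2EA and Q_enc = σA, so 2EA = σA/ε₀ ⇒ E = |σ|/(2ε₀), independent of distance.
E = |σ|/(2ε₀) = (2.38×10^-6)/(2·8.85×10^-12) = 1.34×10^5 N/C.

E ≈ 1.34×10^5 V/m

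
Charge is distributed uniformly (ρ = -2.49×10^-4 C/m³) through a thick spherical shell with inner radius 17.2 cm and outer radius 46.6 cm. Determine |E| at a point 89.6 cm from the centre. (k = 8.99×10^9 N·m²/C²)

1.12e6 N/C

Take a concentric spherical Gaussian surface of radius r = 89.6 cm (r > 46.6 cm, enclosing the whole shell).
Q_enc = ρ·(4π/3)(b³ − a³) = (-2.49×10^-4)·(4π/3)·((0.466)³ − (0.172)³) = -1.002e-4 C.
Gauss's law: E·4πr² = Q_enc/ε₀.
E = k|Q_enc|/r² = (8.99×10^9)(1.002×10^-4)/(0.896)² = 1.12e6 N/C.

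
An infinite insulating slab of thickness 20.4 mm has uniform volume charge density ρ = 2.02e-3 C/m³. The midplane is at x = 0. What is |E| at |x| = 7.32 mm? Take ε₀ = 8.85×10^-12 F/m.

1.67e6 V/m

By symmetry E is perpendicular to the slab. A Gaussian pillbox from −7.32 mm to +7.32 mm (face area A) lies entirely within the slab.
Q_enc = ρ·(2x)·A and flux = 2EA, so 2EA = 2ρxA/ε₀ ⇒ E = |ρ|x/ε₀.
E = (2.02e-3)(0.00732)/(8.85×10^-12) = 1.67×10^6 N/C.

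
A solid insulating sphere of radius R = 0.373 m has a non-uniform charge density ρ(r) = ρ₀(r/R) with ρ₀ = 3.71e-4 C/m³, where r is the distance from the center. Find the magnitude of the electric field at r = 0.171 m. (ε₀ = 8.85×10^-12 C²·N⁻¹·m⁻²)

Use a concentric Gaussian sphere at r = 0.171 m (r < R).
Q_enc = ∫₀^r ρ(r')·4πr'² dr' = (4πρ₀/R) ∫₀^r r'^3 dr' = 4πρ₀ r^4/(4·R) = 2.672e-6 C.
Gauss's law: E·4πr² = Q_enc/ε₀.
E = |Q_enc|/(4πε₀r²) = (2.672e-6)/(4π·8.85×10^-12·(0.171)²) = 8.22×10^5 N/C.

E = 8.22×10^5 N/C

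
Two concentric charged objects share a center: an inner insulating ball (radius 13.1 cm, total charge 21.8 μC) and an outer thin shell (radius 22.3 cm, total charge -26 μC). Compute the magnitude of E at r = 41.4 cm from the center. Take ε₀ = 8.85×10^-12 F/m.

Use a concentric Gaussian sphere at r = 41.4 cm (r > 22.3 cm, enclosing both).
Q_enc = (21.8 μC) + (-26 μC) = -4.20×10^-6 C.
By Gauss's law, ∮E·dA = E·4πr² = Q_enc/ε₀.
E = |Q_enc|/(4πε₀r²) = (4.20×10^-6)/(4π·8.85×10^-12·(0.414)²) = 2.20e5 N/C.

E = 2.20×10^5 N/C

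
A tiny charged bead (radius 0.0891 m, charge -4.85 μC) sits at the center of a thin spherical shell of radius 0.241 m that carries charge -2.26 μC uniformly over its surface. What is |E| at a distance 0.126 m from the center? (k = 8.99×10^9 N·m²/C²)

By spherical symmetry E is radial; choose a Gaussian sphere of radius r = 0.126 m (between the bodies, 0.0891 m < r < 0.241 m).
The shell at 0.241 m lies outside the Gaussian surface, so Q_enc = -4.85 μC = -4.85×10^-6 C.
Applying ∮E·dA = Q_enc/ε₀ with Φ = E(4πr²):
E = k|Q_enc|/r² = (8.99×10^9)(4.85×10^-6)/(0.126)² = 2.75×10^6 N/C.

E = 2.75e6 V/m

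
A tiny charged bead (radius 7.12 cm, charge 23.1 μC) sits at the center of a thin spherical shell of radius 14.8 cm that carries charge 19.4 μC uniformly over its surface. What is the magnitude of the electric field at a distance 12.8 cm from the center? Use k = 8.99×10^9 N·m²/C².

1.27×10^7 N/C

Use a concentric Gaussian sphere at r = 12.8 cm (between the bodies, 7.12 cm < r < 14.8 cm).
The shell at 14.8 cm lies outside the Gaussian surface, so Q_enc = 23.1 μC = 2.31×10^-5 C.
Since E is radial and uniform over the Gaussian sphere, Φ = E·4πr² = Q_enc/ε₀.
E = k|Q_enc|/r² = (8.99×10^9)(2.31e-5)/(0.128)² = 1.27×10^7 N/C.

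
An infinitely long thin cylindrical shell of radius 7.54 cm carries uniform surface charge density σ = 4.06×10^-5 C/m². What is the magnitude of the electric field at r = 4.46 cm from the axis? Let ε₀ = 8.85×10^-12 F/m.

Coaxial Gaussian cylinder, radius r = 4.46 cm, length L (r < 7.54 cm, inside the shell).
No charge is enclosed, so Gauss's law gives E·2πrL = 0 ⇒ E = 0.

|E| = 0 N/C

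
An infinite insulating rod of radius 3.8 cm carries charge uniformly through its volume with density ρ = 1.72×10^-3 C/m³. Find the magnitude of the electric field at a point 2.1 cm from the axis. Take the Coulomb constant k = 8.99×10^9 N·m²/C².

|E| = 2.04e6 N/C

Take a coaxial cylindrical Gaussian surface of radius r = 2.1 cm and length L (r < R).
Enclosed charge per unit length: λ_enc = ρ·πr² = (1.72×10^-3)π(0.021)² = 2.383×10^-6 C/m.
By Gauss's law (flux through the curved wall only), E·2πrL = λ_enc L/ε₀.
E = 2k|λ_enc|/r = 2(8.99×10^9)(2.383e-6)/(0.021) = 2.04e6 N/C.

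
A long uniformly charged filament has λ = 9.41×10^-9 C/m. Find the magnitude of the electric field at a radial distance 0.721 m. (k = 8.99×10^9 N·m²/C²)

E = 235 V/m

Take a coaxial cylindrical Gaussian surface of radius r = 0.721 m and length L.
Q_enc = λL, so λ_enc = 9.41×10^-9 C/m.
Applying ∮E·dA = Q_enc/ε₀ with the end caps contributing no flux:
E = 2k|λ_enc|/r = 2(8.99×10^9)(9.41×10^-9)/(0.721) = 235 N/C.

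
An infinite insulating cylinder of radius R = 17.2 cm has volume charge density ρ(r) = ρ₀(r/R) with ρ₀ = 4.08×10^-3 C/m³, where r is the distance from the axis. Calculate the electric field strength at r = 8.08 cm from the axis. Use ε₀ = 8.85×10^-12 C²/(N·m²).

E = 5.83×10^6 V/m

Choose a coaxial cylinder of radius r = 8.08 cm (arbitrary length L) as the Gaussian surface (r < R).
λ_enc = ∫₀^r ρ(r')·2πr' dr' = (2πρ₀/R)·r^3/3 = 2.621e-5 C/m.
Since E is radial and uniform over the curved surface, Φ = E·2πrL = Q_enc/ε₀ = λ_enc L/ε₀.
E = |λ_enc|/(2πε₀r) = (2.621e-5)/(2π·8.85×10^-12·0.0808) = 5.83e6 N/C.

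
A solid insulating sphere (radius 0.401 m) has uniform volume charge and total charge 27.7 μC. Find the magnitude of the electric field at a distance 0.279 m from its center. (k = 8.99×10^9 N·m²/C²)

E ≈ 1.08×10^6 V/m

Symmetry ⇒ E = E(r) r̂. Gaussian sphere of radius r = 0.279 m (r < R).
For a uniform sphere the enclosed fraction is (r/R)³, so Q_enc = (27.7 μC)(0.279/0.401)³ = 9.33e-6 C.
Applying ∮E·dA = Q_enc/ε₀ with Φ = E(4πr²):
E = k|Q_enc|/r² = (8.99×10^9)(9.33×10^-6)/(0.279)² = 1.08×10^6 N/C.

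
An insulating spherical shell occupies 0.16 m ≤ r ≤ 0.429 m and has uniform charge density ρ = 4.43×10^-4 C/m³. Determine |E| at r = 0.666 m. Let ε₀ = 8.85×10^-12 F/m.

E ≈ 2.82e6 N/C

Take a concentric spherical Gaussian surface of radius r = 0.666 m (r > 0.429 m, enclosing the whole shell).
Q_enc = ρ·(4π/3)(b³ − a³) = (4.43×10^-4)·(4π/3)·((0.429)³ − (0.16)³) = 1.389×10^-4 C.
Since E is radial and uniform over the Gaussian sphere, Φ = E·4πr² = Q_enc/ε₀.
E = |Q_enc|/(4πε₀r²) = (1.389×10^-4)/(4π·8.85×10^-12·(0.666)²) = 2.82×10^6 N/C.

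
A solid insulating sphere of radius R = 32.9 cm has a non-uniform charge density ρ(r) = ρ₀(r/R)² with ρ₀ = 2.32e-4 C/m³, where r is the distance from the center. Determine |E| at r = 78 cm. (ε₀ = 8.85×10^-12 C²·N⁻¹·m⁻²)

|E| ≈ 3.07×10^5 N/C

Use a concentric Gaussian sphere at r = 78 cm (r > R, all charge enclosed).
Q_enc = 4π ∫₀^R ρ₀(r'/R)^2 r'² dr' = 4πρ₀R³/5 = 2.076×10^-5 C.
Gauss's law: E·4πr² = Q_enc/ε₀.
E = |Q_enc|/(4πε₀r²) = (2.076×10^-5)/(4π·8.85×10^-12·(0.78)²) = 3.07e5 N/C.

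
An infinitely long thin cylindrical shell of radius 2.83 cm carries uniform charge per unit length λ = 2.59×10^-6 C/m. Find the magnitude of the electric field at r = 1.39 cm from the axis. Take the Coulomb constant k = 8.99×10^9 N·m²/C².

Take a coaxial cylindrical Gaussian surface of radius r = 1.39 cm and length L (r < 2.83 cm, inside the shell).
All the surface charge lies outside this cylinder: Q_enc = 0, hence E = 0.

E = 0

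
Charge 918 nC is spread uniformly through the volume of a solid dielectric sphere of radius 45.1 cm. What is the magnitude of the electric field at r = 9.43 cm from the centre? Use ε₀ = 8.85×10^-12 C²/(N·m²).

8.49e3 N/C

Take a concentric spherical Gaussian surface of radius r = 9.43 cm (r < R).
Only the charge within r is enclosed: Q_enc = Q·(r/R)³ = (918 nC)·(9.43 cm/45.1 cm)³ = 8.392×10^-9 C.
Gauss's law: E·4πr² = Q_enc/ε₀.
E = |Q_enc|/(4πε₀r²) = (8.392×10^-9)/(4π·8.85×10^-12·(0.0943)²) = 8.49×10^3 N/C.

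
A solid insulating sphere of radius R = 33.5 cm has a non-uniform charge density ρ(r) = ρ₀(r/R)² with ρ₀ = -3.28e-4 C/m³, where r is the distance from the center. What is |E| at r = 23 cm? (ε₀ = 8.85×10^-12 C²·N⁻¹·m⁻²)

By spherical symmetry E is radial; choose a Gaussian sphere of radius r = 23 cm (r < R).
Integrate the density: Q_enc = 4π ∫₀^r ρ₀(r'/R)^2 r'² dr' = 4πρ₀ r^5/(5·R²) = -4.728e-6 C.
Gauss's law: E·4πr² = Q_enc/ε₀.
E = |Q_enc|/(4πε₀r²) = (4.728×10^-6)/(4π·8.85×10^-12·(0.23)²) = 8.04×10^5 N/C.

8.04e5 N/C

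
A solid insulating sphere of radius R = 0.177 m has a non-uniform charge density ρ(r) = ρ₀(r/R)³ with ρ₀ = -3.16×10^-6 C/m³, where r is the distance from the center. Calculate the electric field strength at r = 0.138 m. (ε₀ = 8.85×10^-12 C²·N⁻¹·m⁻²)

By spherical symmetry E is radial; choose a Gaussian sphere of radius r = 0.138 m (r < R).
Integrate the density: Q_enc = 4π ∫₀^r ρ₀(r'/R)^3 r'² dr' = 4πρ₀ r^6/(6·R³) = -8.243×10^-9 C.
Applying ∮E·dA = Q_enc/ε₀ with Φ = E(4πr²):
E = |Q_enc|/(4πε₀r²) = (8.243e-9)/(4π·8.85×10^-12·(0.138)²) = 3.89×10^3 N/C.

|E| = 3.89×10^3 N/C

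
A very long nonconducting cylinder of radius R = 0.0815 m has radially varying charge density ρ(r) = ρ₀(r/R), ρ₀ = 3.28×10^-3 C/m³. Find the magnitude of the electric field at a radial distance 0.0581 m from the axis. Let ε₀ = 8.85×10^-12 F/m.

E ≈ 5.12×10^6 N/C

Coaxial Gaussian cylinder, radius r = 0.0581 m, length L (r < R).
Integrating ρ over the cross-section to radius r: λ_enc = (2πρ₀/R) ∫₀^r r'^2 dr' = 2πρ₀ r^3/(3·R) = 1.653×10^-5 C/m.
Since E is radial and uniform over the curved surface, Φ = E·2πrL = Q_enc/ε₀ = λ_enc L/ε₀.
E = |λ_enc|/(2πε₀r) = (1.653×10^-5)/(2π·8.85×10^-12·0.0581) = 5.12×10^6 N/C.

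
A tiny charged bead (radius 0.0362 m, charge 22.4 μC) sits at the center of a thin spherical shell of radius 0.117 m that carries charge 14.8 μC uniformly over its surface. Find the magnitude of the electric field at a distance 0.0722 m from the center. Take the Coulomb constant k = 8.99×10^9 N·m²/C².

E ≈ 3.86e7 N/C

Take a concentric spherical Gaussian surface of radius r = 0.0722 m (between the bodies, 0.0362 m < r < 0.117 m).
Only the inner charge is enclosed; the outer shell contributes nothing inside itself. Q_enc = 22.4 μC = 2.24×10^-5 C.
Applying ∮E·dA = Q_enc/ε₀ with Φ = E(4πr²):
E = k|Q_enc|/r² = (8.99×10^9)(2.24×10^-5)/(0.0722)² = 3.86×10^7 N/C.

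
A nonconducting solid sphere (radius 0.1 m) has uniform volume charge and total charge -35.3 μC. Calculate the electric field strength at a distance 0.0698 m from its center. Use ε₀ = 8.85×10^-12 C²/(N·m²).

Use a concentric Gaussian sphere at r = 0.0698 m (r < R).
Only the charge within r is enclosed: Q_enc = Q·(r/R)³ = (-35.3 μC)·(0.0698 m/0.1 m)³ = -1.20×10^-5 C.
Since E is radial and uniform over the Gaussian sphere, Φ = E·4πr² = Q_enc/ε₀.
E = |Q_enc|/(4πε₀r²) = (1.20e-5)/(4π·8.85×10^-12·(0.0698)²) = 2.22×10^7 N/C.

E = 2.22×10^7 V/m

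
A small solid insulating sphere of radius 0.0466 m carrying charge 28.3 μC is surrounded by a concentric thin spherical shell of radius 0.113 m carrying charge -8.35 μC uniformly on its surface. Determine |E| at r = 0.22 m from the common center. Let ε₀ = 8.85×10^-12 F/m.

Take a concentric spherical Gaussian surface of radius r = 0.22 m (r > 0.113 m, enclosing both).
Q_enc = (28.3 μC) + (-8.35 μC) = 1.995×10^-5 C.
Gauss's law: E·4πr² = Q_enc/ε₀.
E = |Q_enc|/(4πε₀r²) = (1.995e-5)/(4π·8.85×10^-12·(0.22)²) = 3.71×10^6 N/C.

|E| ≈ 3.71×10^6 N/C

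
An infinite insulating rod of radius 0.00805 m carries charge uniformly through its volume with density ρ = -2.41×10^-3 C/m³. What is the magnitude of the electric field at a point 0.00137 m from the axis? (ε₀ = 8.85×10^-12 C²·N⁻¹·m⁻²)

Coaxial Gaussian cylinder, radius r = 0.00137 m, length L (r < R).
Charge inside radius r per length L is ρ·πr²·L, so λ_enc = ρπr² = -1.421×10^-8 C/m.
Since E is radial and uniform over the curved surface, Φ = E·2πrL = Q_enc/ε₀ = λ_enc L/ε₀.
E = |λ_enc|/(2πε₀r) = (1.421×10^-8)/(2π·8.85×10^-12·0.00137) = 1.87×10^5 N/C.

|E| = 1.87e5 N/C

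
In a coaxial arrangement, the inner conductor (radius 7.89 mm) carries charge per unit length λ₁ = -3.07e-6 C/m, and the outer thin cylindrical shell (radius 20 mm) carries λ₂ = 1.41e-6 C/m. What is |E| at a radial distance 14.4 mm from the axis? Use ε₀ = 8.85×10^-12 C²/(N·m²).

3.83×10^6 N/C

Choose a coaxial cylinder of radius r = 14.4 mm (arbitrary length L) as the Gaussian surface (between the conductors, 7.89 mm < r < 20 mm).
Only the inner wire is enclosed; the outer shell contributes nothing inside itself. λ_enc = λ₁ = -3.07×10^-6 C/m.
Gauss's law: E·2πrL = λ_enc L/ε₀.
E = |λ_enc|/(2πε₀r) = (3.07e-6)/(2π·8.85×10^-12·0.0144) = 3.83×10^6 N/C.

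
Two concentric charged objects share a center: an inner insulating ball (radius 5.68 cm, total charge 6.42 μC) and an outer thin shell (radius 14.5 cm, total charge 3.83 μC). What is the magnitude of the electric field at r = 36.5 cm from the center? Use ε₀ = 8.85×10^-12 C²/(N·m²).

|E| = 6.92×10^5 N/C

Use a concentric Gaussian sphere at r = 36.5 cm (r > 14.5 cm, enclosing both).
Q_enc = (6.42 μC) + (3.83 μC) = 1.025×10^-5 C.
Applying ∮E·dA = Q_enc/ε₀ with Φ = E(4πr²):
E = |Q_enc|/(4πε₀r²) = (1.025×10^-5)/(4π·8.85×10^-12·(0.365)²) = 6.92e5 N/C.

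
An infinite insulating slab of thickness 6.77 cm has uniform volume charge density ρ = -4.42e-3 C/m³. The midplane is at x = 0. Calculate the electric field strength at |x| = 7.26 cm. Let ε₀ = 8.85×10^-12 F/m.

E ≈ 1.69×10^7 V/m

The point |x| = 7.26 cm lies outside the slab (half-thickness 0.03385 m). A symmetric pillbox spanning the full slab encloses Q_enc = ρ·d·A.
Flux = 2EA ⇒ E = |ρ|d/(2ε₀), independent of distance outside.
E = (4.42×10^-3)(0.0677)/(2·8.85×10^-12) = 1.69×10^7 N/C.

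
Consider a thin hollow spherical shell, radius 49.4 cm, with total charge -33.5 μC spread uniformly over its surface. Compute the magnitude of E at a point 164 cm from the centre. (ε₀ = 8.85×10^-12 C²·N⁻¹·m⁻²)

Symmetry ⇒ E = E(r) r̂. Gaussian sphere of radius r = 164 cm (r > 49.4 cm).
The entire shell is enclosed: Q_enc = -3.35×10^-5 C.
Since E is radial and uniform over the Gaussian sphere, Φ = E·4πr² = Q_enc/ε₀.
E = |Q_enc|/(4πε₀r²) = (3.35×10^-5)/(4π·8.85×10^-12·(1.64)²) = 1.12e5 N/C.

|E| = 1.12×10^5 N/C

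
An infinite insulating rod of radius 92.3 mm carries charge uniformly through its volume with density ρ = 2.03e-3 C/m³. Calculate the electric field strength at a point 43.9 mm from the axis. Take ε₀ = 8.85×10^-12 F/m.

Coaxial Gaussian cylinder, radius r = 43.9 mm, length L (r < R).
Enclosed charge per unit length: λ_enc = ρ·πr² = (2.03×10^-3)π(0.0439)² = 1.229e-5 C/m.
Applying ∮E·dA = Q_enc/ε₀ with the end caps contributing no flux:
E = |λ_enc|/(2πε₀r) = (1.229×10^-5)/(2π·8.85×10^-12·0.0439) = 5.03×10^6 N/C.

|E| = 5.03×10^6 V/m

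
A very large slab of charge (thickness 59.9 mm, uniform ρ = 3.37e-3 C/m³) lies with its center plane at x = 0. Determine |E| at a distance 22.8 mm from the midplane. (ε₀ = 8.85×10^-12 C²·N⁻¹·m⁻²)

By symmetry E is perpendicular to the slab. A Gaussian pillbox from −22.8 mm to +22.8 mm (face area A) lies entirely within the slab.
Q_enc = ρ·(2x)·A and flux = 2EA, so 2EA = 2ρxA/ε₀ ⇒ E = |ρ|x/ε₀.
E = (3.37×10^-3)(0.0228)/(8.85×10^-12) = 8.68×10^6 N/C.

8.68e6 N/C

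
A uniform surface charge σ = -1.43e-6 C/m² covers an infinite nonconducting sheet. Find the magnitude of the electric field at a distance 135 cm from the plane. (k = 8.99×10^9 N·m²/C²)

The symmetry is planar: E is normal to the sheet and the same magnitude on both sides. Take a pillbox straddling the sheet with end-cap area A.
Only the two end caps contribute flux: Φ = 2EA. With Q_enc = σA, Gauss's law gives E = |σ|/(2ε₀).
E = 2πk|σ| = 2π(8.99×10^9)(1.43e-6) = 8.08×10^4 N/C.

E = 8.08×10^4 V/m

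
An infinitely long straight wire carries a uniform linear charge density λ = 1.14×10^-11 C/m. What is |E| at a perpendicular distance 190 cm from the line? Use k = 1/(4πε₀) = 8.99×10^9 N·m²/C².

By cylindrical symmetry E is radial; use a coaxial Gaussian cylinder of radius 190 cm and length L.
Q_enc = λL, so λ_enc = 1.14×10^-11 C/m.
Applying ∮E·dA = Q_enc/ε₀ with the end caps contributing no flux:
E = 2k|λ_enc|/r = 2(8.99×10^9)(1.14e-11)/(1.9) = 0.108 N/C.

E = 0.108 V/m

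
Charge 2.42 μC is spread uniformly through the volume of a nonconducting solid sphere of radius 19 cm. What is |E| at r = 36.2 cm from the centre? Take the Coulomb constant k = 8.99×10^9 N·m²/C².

Symmetry ⇒ E = E(r) r̂. Gaussian sphere of radius r = 36.2 cm (r > R, so the entire charge is enclosed).
Q_enc = 2.42 μC = 2.42×10^-6 C.
By Gauss's law, ∮E·dA = E·4πr² = Q_enc/ε₀.
E = k|Q_enc|/r² = (8.99×10^9)(2.42×10^-6)/(0.362)² = 1.66×10^5 N/C.

E = 1.66e5 N/C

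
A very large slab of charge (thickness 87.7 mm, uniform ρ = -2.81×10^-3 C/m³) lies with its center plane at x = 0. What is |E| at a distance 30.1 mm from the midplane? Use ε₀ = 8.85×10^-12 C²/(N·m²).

By symmetry E is perpendicular to the slab. A Gaussian pillbox from −30.1 mm to +30.1 mm (face area A) lies entirely within the slab.
Q_enc = ρ·(2x)·A and flux = 2EA, so 2EA = 2ρxA/ε₀ ⇒ E = |ρ|x/ε₀.
E = (2.81×10^-3)(0.0301)/(8.85×10^-12) = 9.56×10^6 N/C.

E = 9.56×10^6 V/m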